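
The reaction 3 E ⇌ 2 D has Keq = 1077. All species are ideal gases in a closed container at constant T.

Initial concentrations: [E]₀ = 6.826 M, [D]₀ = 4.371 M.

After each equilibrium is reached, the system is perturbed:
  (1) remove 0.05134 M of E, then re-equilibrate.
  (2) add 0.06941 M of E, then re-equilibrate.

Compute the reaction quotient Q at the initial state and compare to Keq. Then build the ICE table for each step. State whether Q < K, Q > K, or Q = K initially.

Q₀ = 0.06007 vs Keq = 1077 ⇒ Q<K, forward
Step 1:
                    E           D
  I             6.826       4.371
  C            -6.415       4.277
  E             0.411       8.648
  solve Keq expr → x = 2.138; check Q = 1077
Then remove 0.05134 M of E.
Step 2:
                    E           D
  I            0.3597       8.648
  C           0.05028    -0.03352
  E              0.41       8.614
  solve Keq expr → x = -0.01676; check Q = 1077
Then add 0.06941 M of E.
Step 3:
                    E           D
  I            0.4794       8.614
  C          -0.06797     0.04532
  E            0.4114       8.659
  solve Keq expr → x = 0.02266; check Q = 1077

Q₀ = 0.06007; Q < K (proceeds forward)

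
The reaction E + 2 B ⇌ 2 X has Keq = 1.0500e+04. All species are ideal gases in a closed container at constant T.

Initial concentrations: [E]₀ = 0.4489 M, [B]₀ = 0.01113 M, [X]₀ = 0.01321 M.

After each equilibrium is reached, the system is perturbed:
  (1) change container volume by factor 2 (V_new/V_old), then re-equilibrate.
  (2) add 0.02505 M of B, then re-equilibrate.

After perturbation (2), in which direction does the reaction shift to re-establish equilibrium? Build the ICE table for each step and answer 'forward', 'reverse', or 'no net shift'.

Q₀ = 3.138 vs Keq = 1.0500e+04 ⇒ Q<K, forward
Step 1:
                    E           B           X
  Initial      0.4489     0.01113     0.01321
  Change    -0.005389    -0.01078     0.01078
  Equil        0.4435  3.5152e-04     0.02399
  solve Keq expr → x = 0.005389; check Q = 1.0500e+04
Then change container volume by factor 2 (V_new/V_old).
Step 2:
                    E           B           X
  Initial      0.2218  1.7576e-04     0.01199
  Change   3.5653e-05  7.1306e-05 -7.1306e-05
  Equil        0.2218  2.4707e-04     0.01192
  solve Keq expr → x = -3.5653e-05; check Q = 1.0500e+04
Then add 0.02505 M of B.
Step 3:
                    E           B           X
  Initial      0.2218      0.0253     0.01192
  Change     -0.01226    -0.02452     0.02452
  Equil        0.2095  7.7696e-04     0.03644
  solve Keq expr → x = 0.01226; check Q = 1.0500e+04

Direction: forward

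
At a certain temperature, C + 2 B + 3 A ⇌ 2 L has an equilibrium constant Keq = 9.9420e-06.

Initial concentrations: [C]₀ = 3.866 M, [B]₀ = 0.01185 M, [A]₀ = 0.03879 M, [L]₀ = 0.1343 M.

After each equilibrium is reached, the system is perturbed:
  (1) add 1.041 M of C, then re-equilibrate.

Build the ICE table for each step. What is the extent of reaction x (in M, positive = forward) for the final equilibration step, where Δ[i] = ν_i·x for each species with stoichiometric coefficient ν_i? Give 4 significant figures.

Q₀ = 5.6924e+05 vs Keq = 9.9420e-06 ⇒ Q>K, reverse
Step 1:
                   C          B          A          L
  I            3.866    0.01185    0.03879     0.1343
  C           0.0671     0.1342     0.2013    -0.1342
  E            3.933      0.146     0.2401 1.0743e-04
  solve Keq expr → x = -0.0671; check Q = 9.9420e-06
Then add 1.041 M of C.
Step 2:
                   C          B          A          L
  I            4.974      0.146     0.2401 1.0743e-04
  C       -6.6784e-06 -1.3357e-05 -2.0035e-05 1.3357e-05
  E            4.974      0.146     0.2401 1.2078e-04
  solve Keq expr → x = 6.6784e-06; check Q = 9.9420e-06

x = 6.6784e-06 M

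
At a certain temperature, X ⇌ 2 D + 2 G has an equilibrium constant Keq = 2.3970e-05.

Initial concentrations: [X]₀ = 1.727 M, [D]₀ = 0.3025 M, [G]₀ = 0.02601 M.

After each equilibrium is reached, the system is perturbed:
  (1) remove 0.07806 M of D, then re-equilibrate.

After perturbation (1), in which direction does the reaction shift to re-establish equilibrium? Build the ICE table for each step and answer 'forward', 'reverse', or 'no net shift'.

Q₀ = 3.5846e-05 vs Keq = 2.3970e-05 ⇒ Q>K, reverse
Step 1:
                  X         D         G
  I           1.727    0.3025   0.02601
  C        0.002206 -0.004412 -0.004412
  E           1.729    0.2981    0.0216
  solve Keq expr → x = -0.002206; check Q = 2.3970e-05
Then remove 0.07806 M of D.
Step 2:
                  X         D         G
  I           1.729      0.22    0.0216
  C       -0.003381  0.006762  0.006762
  E           1.726    0.2268   0.02836
  solve Keq expr → x = 0.003381; check Q = 2.3970e-05

Direction: forward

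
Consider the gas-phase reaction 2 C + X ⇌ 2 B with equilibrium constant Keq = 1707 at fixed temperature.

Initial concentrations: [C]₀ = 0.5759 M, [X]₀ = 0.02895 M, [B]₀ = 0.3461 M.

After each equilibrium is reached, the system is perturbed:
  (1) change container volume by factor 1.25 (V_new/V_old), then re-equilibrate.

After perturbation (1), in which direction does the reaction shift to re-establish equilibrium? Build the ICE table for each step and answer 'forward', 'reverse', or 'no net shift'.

Q₀ = 12.48 vs Keq = 1707 ⇒ Q<K, forward
Step 1:
                    C           X           B
  init         0.5759     0.02895      0.3461
  Δ          -0.05719     -0.0286     0.05719
  eq           0.5187  3.5413e-04      0.4033
  solve Keq expr → x = 0.0286; check Q = 1707
Then change container volume by factor 1.25 (V_new/V_old).
Step 2:
                    C           X           B
  init          0.415  2.8330e-04      0.3226
  Δ        1.4055e-04  7.0277e-05 -1.4055e-04
  eq           0.4151  3.5358e-04      0.3225
  solve Keq expr → x = -7.0277e-05; check Q = 1707

Direction: reverse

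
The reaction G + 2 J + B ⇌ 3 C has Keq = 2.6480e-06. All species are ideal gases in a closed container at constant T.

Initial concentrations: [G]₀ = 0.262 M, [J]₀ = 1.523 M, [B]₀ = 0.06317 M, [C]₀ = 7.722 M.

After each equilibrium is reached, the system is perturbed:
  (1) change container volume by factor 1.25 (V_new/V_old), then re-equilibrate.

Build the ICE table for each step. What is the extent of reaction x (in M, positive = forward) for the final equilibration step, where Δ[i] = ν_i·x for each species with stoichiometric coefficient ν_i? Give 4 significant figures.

x = -0.001784 M

Q₀ = 1.1994e+04 vs Keq = 2.6480e-06 ⇒ Q>K, reverse
Step 1:
                   G          J          B          C
  init         0.262      1.523    0.06317      7.722
  Δ            2.542      5.085      2.542     -7.627
  eq           2.804      6.608      2.606    0.09454
  solve Keq expr → x = -2.542; check Q = 2.6480e-06
Then change container volume by factor 1.25 (V_new/V_old).
Step 2:
                   G          J          B          C
  init         2.244      5.286      2.085    0.07563
  Δ         0.001784   0.003567   0.001784  -0.005351
  eq           2.245       5.29      2.086    0.07028
  solve Keq expr → x = -0.001784; check Q = 2.6480e-06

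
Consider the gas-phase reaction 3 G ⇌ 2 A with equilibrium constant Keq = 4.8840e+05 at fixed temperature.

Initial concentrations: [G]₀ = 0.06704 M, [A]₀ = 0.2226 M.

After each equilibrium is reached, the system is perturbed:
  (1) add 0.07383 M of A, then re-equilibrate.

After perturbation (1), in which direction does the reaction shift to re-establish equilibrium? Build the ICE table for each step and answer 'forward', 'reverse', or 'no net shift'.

Q₀ = 164.5 vs Keq = 4.8840e+05 ⇒ Q<K, forward
Step 1:
                   G          A
  Initial    0.06704     0.2226
  Change    -0.06182    0.04121
  Equil     0.005223     0.2638
  solve Keq expr → x = 0.02061; check Q = 4.8840e+05
Then add 0.07383 M of A.
Step 2:
                   G          A
  Initial   0.005223     0.3376
  Change  9.2642e-04 -6.1761e-04
  Equil      0.00615      0.337
  solve Keq expr → x = -3.0881e-04; check Q = 4.8840e+05

Direction: reverse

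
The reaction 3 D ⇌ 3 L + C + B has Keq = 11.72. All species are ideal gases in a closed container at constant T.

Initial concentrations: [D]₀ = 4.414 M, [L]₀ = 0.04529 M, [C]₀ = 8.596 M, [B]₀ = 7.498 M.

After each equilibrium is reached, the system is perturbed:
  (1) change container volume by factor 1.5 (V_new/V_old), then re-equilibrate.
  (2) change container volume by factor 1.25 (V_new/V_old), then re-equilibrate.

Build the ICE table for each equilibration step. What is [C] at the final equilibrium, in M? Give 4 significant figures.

[C]_eq = 4.933 M

Q₀ = 6.9623e-05 vs Keq = 11.72 ⇒ Q<K, forward
Step 1:
                  D         L         C         B
  Initial     4.414   0.04529     8.596     7.498
  Change     -1.525     1.525    0.5085    0.5085
  Equil       2.889     1.571     9.104     8.006
  solve Keq expr → x = 0.5085; check Q = 11.72
Then change container volume by factor 1.5 (V_new/V_old).
Step 2:
                  D         L         C         B
  Initial     1.926     1.047      6.07     5.338
  Change    -0.1846    0.1846   0.06153   0.06153
  Equil       1.741     1.232     6.131     5.399
  solve Keq expr → x = 0.06153; check Q = 11.72
Then change container volume by factor 1.25 (V_new/V_old).
Step 3:
                  D         L         C         B
  Initial     1.393    0.9854     4.905     4.319
  Change    -0.0844    0.0844   0.02813   0.02813
  Equil       1.308      1.07     4.933     4.347
  solve Keq expr → x = 0.02813; check Q = 11.72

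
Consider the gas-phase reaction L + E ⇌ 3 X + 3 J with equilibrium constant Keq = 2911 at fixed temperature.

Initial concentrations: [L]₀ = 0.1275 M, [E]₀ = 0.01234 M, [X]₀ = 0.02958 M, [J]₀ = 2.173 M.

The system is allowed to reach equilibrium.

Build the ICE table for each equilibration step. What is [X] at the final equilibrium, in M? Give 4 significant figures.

Q₀ = 0.1688 vs Keq = 2911 ⇒ Q<K, forward
Step 1:
                   L          E          X          J
  init        0.1275    0.01234    0.02958      2.173
  Δ         -0.01233   -0.01233    0.03699    0.03699
  eq          0.1152 9.4985e-06    0.06657       2.21
  solve Keq expr → x = 0.01233; check Q = 2911

[X]_eq = 0.06657 M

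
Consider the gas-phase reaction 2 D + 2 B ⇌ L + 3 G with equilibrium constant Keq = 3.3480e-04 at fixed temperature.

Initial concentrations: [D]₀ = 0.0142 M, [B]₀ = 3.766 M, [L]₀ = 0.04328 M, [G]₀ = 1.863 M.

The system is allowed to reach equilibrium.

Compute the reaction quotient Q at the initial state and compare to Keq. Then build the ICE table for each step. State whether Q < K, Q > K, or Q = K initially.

Q₀ = 97.86 vs Keq = 3.3480e-04 ⇒ Q>K, reverse
Step 1:
                  D         B         L         G
  init       0.0142     3.766   0.04328     1.863
  Δ         0.08654   0.08654  -0.04327   -0.1298
  eq         0.1007     3.853 9.6862e-06     1.733
  solve Keq expr → x = -0.04327; check Q = 3.3480e-04

Q₀ = 97.86; Q > K (proceeds reverse)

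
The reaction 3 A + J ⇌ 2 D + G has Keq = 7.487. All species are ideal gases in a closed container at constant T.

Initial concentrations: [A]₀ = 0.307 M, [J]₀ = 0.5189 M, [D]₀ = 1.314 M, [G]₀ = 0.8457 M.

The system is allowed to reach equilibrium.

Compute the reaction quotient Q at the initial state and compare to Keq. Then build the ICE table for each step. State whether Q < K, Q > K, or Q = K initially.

Q₀ = 97.25 vs Keq = 7.487 ⇒ Q>K, reverse
Step 1:
                   A          J          D          G
  init         0.307     0.5189      1.314     0.8457
  Δ           0.2842    0.09475    -0.1895   -0.09475
  eq          0.5912     0.6136      1.125      0.751
  solve Keq expr → x = -0.09475; check Q = 7.487

Q₀ = 97.25; Q > K (proceeds reverse)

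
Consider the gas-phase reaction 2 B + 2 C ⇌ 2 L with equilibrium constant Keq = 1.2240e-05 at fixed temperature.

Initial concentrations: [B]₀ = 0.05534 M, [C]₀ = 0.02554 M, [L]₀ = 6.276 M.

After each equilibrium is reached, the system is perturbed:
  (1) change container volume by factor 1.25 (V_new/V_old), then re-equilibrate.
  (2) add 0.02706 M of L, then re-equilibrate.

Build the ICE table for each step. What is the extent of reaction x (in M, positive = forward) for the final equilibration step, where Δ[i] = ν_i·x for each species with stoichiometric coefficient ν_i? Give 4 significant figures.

Q₀ = 1.9717e+07 vs Keq = 1.2240e-05 ⇒ Q>K, reverse
Step 1:
                    B           C           L
  I           0.05534     0.02554       6.276
  C             6.142       6.142      -6.142
  E             6.198       6.168      0.1337
  solve Keq expr → x = -3.071; check Q = 1.2240e-05
Then change container volume by factor 1.25 (V_new/V_old).
Step 2:
                    B           C           L
  I             4.958       4.934       0.107
  C           0.02068     0.02068    -0.02068
  E             4.979       4.955     0.08631
  solve Keq expr → x = -0.01034; check Q = 1.2240e-05
Then add 0.02706 M of L.
Step 3:
                    B           C           L
  I             4.979       4.955      0.1134
  C           0.02615     0.02615    -0.02615
  E             5.005       4.981     0.08722
  solve Keq expr → x = -0.01307; check Q = 1.2240e-05

x = -0.01307 M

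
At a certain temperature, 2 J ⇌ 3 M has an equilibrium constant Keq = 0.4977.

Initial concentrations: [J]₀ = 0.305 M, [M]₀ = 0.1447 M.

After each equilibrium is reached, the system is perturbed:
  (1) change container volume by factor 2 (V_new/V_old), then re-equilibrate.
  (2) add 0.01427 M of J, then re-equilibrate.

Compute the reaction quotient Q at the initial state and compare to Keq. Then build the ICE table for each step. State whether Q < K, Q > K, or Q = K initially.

Q₀ = 0.03257; Q < K (proceeds forward)

Q₀ = 0.03257 vs Keq = 0.4977 ⇒ Q<K, forward
Step 1:
                  J         M
  init        0.305    0.1447
  Δ        -0.09198     0.138
  eq          0.213    0.2827
  solve Keq expr → x = 0.04599; check Q = 0.4977
Then change container volume by factor 2 (V_new/V_old).
Step 2:
                  J         M
  init       0.1065    0.1413
  Δ        -0.01391   0.02087
  eq         0.0926    0.1622
  solve Keq expr → x = 0.006957; check Q = 0.4977
Then add 0.01427 M of J.
Step 3:
                  J         M
  init       0.1069    0.1622
  Δ       -0.006197  0.009296
  eq         0.1007    0.1715
  solve Keq expr → x = 0.003099; check Q = 0.4977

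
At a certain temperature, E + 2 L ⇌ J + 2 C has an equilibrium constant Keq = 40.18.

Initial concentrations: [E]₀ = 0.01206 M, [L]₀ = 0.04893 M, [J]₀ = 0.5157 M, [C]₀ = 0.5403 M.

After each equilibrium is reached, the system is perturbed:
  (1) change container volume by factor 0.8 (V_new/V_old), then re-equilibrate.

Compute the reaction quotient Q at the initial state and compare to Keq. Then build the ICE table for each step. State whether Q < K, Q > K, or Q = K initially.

Q₀ = 5214 vs Keq = 40.18 ⇒ Q>K, reverse
Step 1:
                   E          L          J          C
  Initial    0.01206    0.04893     0.5157     0.5403
  Change     0.05947     0.1189   -0.05947    -0.1189
  Equil      0.07153     0.1679     0.4562     0.4214
  solve Keq expr → x = -0.05947; check Q = 40.18
Then change container volume by factor 0.8 (V_new/V_old).
Step 2:
                   E          L          J          C
  Initial    0.08942     0.2098     0.5703     0.5267
  Change           0          0          0          0
  Equil      0.08942     0.2098     0.5703     0.5267
  solve Keq expr → x = 0; check Q = 40.18

Q₀ = 5214; Q > K (proceeds reverse)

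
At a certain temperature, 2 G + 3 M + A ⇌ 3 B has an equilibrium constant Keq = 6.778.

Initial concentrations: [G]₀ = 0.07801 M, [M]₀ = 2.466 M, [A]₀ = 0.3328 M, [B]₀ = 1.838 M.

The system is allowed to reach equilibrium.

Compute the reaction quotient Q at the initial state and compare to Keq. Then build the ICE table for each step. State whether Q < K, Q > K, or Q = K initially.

Q₀ = 204.4; Q > K (proceeds reverse)

Q₀ = 204.4 vs Keq = 6.778 ⇒ Q>K, reverse
Step 1:
                    G           M           A           B
  Initial     0.07801       2.466      0.3328       1.838
  Change        0.179      0.2685      0.0895     -0.2685
  Equil         0.257       2.735      0.4223       1.569
  solve Keq expr → x = -0.0895; check Q = 6.778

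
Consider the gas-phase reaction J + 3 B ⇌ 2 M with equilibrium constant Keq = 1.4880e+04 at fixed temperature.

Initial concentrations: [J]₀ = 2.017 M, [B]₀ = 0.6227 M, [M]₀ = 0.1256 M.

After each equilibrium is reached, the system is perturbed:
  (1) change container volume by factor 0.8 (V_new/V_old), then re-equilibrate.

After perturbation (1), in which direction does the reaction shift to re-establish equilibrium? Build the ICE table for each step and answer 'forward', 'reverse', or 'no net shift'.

Q₀ = 0.03239 vs Keq = 1.4880e+04 ⇒ Q<K, forward
Step 1:
                  J         B         M
  I           2.017    0.6227    0.1256
  C         -0.2003    -0.601    0.4007
  E           1.817   0.02172    0.5263
  solve Keq expr → x = 0.2003; check Q = 1.4880e+04
Then change container volume by factor 0.8 (V_new/V_old).
Step 2:
                  J         B         M
  I           2.271   0.02715    0.6578
  C        -0.00123  -0.00369   0.00246
  E            2.27   0.02346    0.6603
  solve Keq expr → x = 0.00123; check Q = 1.4880e+04

Direction: forward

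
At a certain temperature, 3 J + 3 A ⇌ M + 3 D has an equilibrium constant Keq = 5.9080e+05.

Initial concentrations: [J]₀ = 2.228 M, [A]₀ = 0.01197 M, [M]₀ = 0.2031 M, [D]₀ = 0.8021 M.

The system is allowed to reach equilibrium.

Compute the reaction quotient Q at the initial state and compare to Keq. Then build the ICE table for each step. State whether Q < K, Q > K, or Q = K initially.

Q₀ = 5525 vs Keq = 5.9080e+05 ⇒ Q<K, forward
Step 1:
                   J          A          M          D
  init         2.228    0.01197     0.2031     0.8021
  Δ        -0.009395  -0.009395   0.003132   0.009395
  eq           2.219   0.002575     0.2062     0.8115
  solve Keq expr → x = 0.003132; check Q = 5.9080e+05

Q₀ = 5525; Q < K (proceeds forward)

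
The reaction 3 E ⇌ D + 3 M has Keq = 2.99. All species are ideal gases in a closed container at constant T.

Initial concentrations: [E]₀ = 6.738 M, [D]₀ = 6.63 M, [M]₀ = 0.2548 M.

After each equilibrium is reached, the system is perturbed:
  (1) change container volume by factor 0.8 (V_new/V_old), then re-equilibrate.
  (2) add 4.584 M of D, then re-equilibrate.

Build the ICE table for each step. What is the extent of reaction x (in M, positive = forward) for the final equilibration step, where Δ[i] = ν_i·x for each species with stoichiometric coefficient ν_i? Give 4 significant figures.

x = -0.09056 M

Q₀ = 3.5852e-04 vs Keq = 2.99 ⇒ Q<K, forward
Step 1:
                    E           D           M
  init          6.738        6.63      0.2548
  Δ            -2.707      0.9025       2.707
  eq            4.031       7.532       2.962
  solve Keq expr → x = 0.9025; check Q = 2.99
Then change container volume by factor 0.8 (V_new/V_old).
Step 2:
                    E           D           M
  init          5.038       9.416       3.703
  Δ            0.1539    -0.05131     -0.1539
  eq            5.192       9.364       3.549
  solve Keq expr → x = -0.05131; check Q = 2.99
Then add 4.584 M of D.
Step 3:
                    E           D           M
  init          5.192       13.95       3.549
  Δ            0.2717    -0.09056     -0.2717
  eq            5.464       13.86       3.277
  solve Keq expr → x = -0.09056; check Q = 2.99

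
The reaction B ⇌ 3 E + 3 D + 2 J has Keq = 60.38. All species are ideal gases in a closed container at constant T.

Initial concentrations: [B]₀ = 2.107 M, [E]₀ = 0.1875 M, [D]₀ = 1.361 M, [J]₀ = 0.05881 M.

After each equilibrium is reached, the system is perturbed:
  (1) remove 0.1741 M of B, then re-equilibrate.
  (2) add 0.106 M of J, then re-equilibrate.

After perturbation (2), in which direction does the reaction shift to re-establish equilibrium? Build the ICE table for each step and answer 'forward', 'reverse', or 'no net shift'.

Direction: reverse

Q₀ = 2.7278e-05 vs Keq = 60.38 ⇒ Q<K, forward
Step 1:
                    B           E           D           J
  Initial       2.107      0.1875       1.361     0.05881
  Change      -0.4799        1.44        1.44      0.9599
  Equil         1.627       1.627       2.801       1.019
  solve Keq expr → x = 0.4799; check Q = 60.38
Then remove 0.1741 M of B.
Step 2:
                    B           E           D           J
  Initial       1.453       1.627       2.801       1.019
  Change     0.008416    -0.02525    -0.02525    -0.01683
  Equil         1.461       1.602       2.776       1.002
  solve Keq expr → x = -0.008416; check Q = 60.38
Then add 0.106 M of J.
Step 3:
                    B           E           D           J
  Initial       1.461       1.602       2.776       1.108
  Change      0.01511    -0.04534    -0.04534    -0.03023
  Equil         1.476       1.557        2.73       1.078
  solve Keq expr → x = -0.01511; check Q = 60.38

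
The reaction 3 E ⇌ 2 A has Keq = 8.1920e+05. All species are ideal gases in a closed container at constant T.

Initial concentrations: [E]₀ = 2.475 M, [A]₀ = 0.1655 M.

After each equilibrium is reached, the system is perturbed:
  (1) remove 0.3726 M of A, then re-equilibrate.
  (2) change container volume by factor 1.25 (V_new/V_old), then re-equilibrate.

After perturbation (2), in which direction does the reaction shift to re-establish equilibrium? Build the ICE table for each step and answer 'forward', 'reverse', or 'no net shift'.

Q₀ = 0.001807 vs Keq = 8.1920e+05 ⇒ Q<K, forward
Step 1:
                  E         A
  Initial     2.475    0.1655
  Change     -2.459     1.639
  Equil     0.01584     1.805
  solve Keq expr → x = 0.8197; check Q = 8.1920e+05
Then remove 0.3726 M of A.
Step 2:
                  E         A
  Initial   0.01584     1.432
  Change  -0.002254  0.001503
  Equil     0.01359     1.434
  solve Keq expr → x = 7.5125e-04; check Q = 8.1920e+05
Then change container volume by factor 1.25 (V_new/V_old).
Step 3:
                  E         A
  Initial   0.01087     1.147
  Change  8.3568e-04 -5.5712e-04
  Equil     0.01171     1.147
  solve Keq expr → x = -2.7856e-04; check Q = 8.1920e+05

Direction: reverse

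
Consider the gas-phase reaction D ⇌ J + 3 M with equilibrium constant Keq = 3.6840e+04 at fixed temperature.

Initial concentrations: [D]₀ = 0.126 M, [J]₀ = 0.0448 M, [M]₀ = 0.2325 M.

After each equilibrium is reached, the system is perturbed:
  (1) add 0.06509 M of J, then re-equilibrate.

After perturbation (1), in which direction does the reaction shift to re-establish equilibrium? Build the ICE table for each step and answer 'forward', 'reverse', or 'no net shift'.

Q₀ = 0.004469 vs Keq = 3.6840e+04 ⇒ Q<K, forward
Step 1:
                    D           J           M
  I             0.126      0.0448      0.2325
  C            -0.126       0.126       0.378
  E        1.0549e-06      0.1708      0.6105
  solve Keq expr → x = 0.126; check Q = 3.6840e+04
Then add 0.06509 M of J.
Step 2:
                    D           J           M
  I        1.0549e-06      0.2359      0.6105
  C        4.0201e-07 -4.0201e-07 -1.2060e-06
  E        1.4569e-06      0.2359      0.6105
  solve Keq expr → x = -4.0201e-07; check Q = 3.6840e+04

Direction: reverse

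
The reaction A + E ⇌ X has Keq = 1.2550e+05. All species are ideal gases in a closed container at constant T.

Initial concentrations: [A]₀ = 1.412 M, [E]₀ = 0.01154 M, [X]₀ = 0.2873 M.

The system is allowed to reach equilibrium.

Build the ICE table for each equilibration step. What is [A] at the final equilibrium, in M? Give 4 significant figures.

[A]_eq = 1.4 M

Q₀ = 17.63 vs Keq = 1.2550e+05 ⇒ Q<K, forward
Step 1:
                  A         E         X
  init        1.412   0.01154    0.2873
  Δ        -0.01154  -0.01154   0.01154
  eq            1.4 1.7003e-06    0.2988
  solve Keq expr → x = 0.01154; check Q = 1.2550e+05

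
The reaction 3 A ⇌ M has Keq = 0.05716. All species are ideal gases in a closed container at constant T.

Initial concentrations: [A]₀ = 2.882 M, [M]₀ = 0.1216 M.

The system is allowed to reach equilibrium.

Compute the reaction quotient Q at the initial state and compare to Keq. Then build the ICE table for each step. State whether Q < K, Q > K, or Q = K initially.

Q₀ = 0.00508; Q < K (proceeds forward)

Q₀ = 0.00508 vs Keq = 0.05716 ⇒ Q<K, forward
Step 1:
                   A          M
  I            2.882     0.1216
  C          -0.9235     0.3078
  E            1.959     0.4294
  solve Keq expr → x = 0.3078; check Q = 0.05716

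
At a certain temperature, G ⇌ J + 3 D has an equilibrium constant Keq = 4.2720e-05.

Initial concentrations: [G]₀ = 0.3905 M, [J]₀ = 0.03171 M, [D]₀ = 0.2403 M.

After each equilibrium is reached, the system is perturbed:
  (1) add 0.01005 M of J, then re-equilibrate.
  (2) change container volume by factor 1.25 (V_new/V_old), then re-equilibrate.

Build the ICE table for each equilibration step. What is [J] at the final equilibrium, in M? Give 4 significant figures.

[J]_eq = 0.008723 M

Q₀ = 0.001127 vs Keq = 4.2720e-05 ⇒ Q>K, reverse
Step 1:
                    G           J           D
  init         0.3905     0.03171      0.2403
  Δ           0.02724    -0.02724    -0.08171
  eq           0.4177    0.004474      0.1586
  solve Keq expr → x = -0.02724; check Q = 4.2720e-05
Then add 0.01005 M of J.
Step 2:
                    G           J           D
  init         0.4177     0.01452      0.1586
  Δ          0.007377   -0.007377    -0.02213
  eq           0.4251    0.007147      0.1365
  solve Keq expr → x = -0.007377; check Q = 4.2720e-05
Then change container volume by factor 1.25 (V_new/V_old).
Step 3:
                    G           J           D
  init         0.3401    0.005717      0.1092
  Δ         -0.003006    0.003006    0.009017
  eq           0.3371    0.008723      0.1182
  solve Keq expr → x = 0.003006; check Q = 4.2720e-05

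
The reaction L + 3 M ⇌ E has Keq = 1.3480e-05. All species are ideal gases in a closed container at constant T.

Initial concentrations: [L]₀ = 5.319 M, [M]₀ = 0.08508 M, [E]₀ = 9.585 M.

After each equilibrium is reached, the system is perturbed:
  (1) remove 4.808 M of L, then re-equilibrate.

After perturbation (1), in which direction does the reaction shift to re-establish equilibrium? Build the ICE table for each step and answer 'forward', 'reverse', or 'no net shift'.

Q₀ = 2926 vs Keq = 1.3480e-05 ⇒ Q>K, reverse
Step 1:
                  L         M         E
  init        5.319   0.08508     9.585
  Δ           7.548     22.64    -7.548
  eq          12.87     22.73     2.037
  solve Keq expr → x = -7.548; check Q = 1.3480e-05
Then remove 4.808 M of L.
Step 2:
                  L         M         E
  init        8.059     22.73     2.037
  Δ          0.4418     1.325   -0.4418
  eq          8.501     24.05     1.595
  solve Keq expr → x = -0.4418; check Q = 1.3480e-05

Direction: reverse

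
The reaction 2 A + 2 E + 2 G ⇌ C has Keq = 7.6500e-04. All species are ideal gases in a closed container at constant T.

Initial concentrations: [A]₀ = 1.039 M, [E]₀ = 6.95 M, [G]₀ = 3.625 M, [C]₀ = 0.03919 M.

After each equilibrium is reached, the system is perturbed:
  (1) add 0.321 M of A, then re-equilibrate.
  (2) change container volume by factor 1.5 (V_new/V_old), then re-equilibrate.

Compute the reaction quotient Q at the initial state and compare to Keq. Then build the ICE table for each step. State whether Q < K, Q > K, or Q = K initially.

Q₀ = 5.7195e-05; Q < K (proceeds forward)

Q₀ = 5.7195e-05 vs Keq = 7.6500e-04 ⇒ Q<K, forward
Step 1:
                    A           E           G           C
  init          1.039        6.95       3.625     0.03919
  Δ           -0.3123     -0.3123     -0.3123      0.1561
  eq           0.7267       6.638       3.313      0.1953
  solve Keq expr → x = 0.1561; check Q = 7.6500e-04
Then add 0.321 M of A.
Step 2:
                    A           E           G           C
  init          1.048       6.638       3.313      0.1953
  Δ           -0.1419     -0.1419     -0.1419     0.07095
  eq           0.9058       6.496       3.171      0.2663
  solve Keq expr → x = 0.07095; check Q = 7.6500e-04
Then change container volume by factor 1.5 (V_new/V_old).
Step 3:
                    A           E           G           C
  init         0.6039       4.331       2.114      0.1775
  Δ            0.2324      0.2324      0.2324     -0.1162
  eq           0.8363       4.563       2.346     0.06132
  solve Keq expr → x = -0.1162; check Q = 7.6500e-04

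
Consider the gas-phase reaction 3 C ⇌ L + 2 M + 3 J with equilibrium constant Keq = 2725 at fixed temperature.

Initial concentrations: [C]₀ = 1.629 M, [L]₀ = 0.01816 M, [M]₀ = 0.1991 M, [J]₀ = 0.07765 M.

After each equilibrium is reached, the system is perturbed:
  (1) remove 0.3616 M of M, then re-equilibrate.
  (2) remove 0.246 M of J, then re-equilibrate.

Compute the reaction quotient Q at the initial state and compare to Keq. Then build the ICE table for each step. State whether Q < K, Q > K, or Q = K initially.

Q₀ = 7.7969e-08; Q < K (proceeds forward)

Q₀ = 7.7969e-08 vs Keq = 2725 ⇒ Q<K, forward
Step 1:
                    C           L           M           J
  I             1.629     0.01816      0.1991     0.07765
  C            -1.524      0.5079       1.016       1.524
  E            0.1054       0.526       1.215       1.601
  solve Keq expr → x = 0.5079; check Q = 2725
Then remove 0.3616 M of M.
Step 2:
                    C           L           M           J
  I            0.1054       0.526      0.8533       1.601
  C          -0.01985    0.006618     0.01324     0.01985
  E           0.08551      0.5327      0.8665       1.621
  solve Keq expr → x = 0.006618; check Q = 2725
Then remove 0.246 M of J.
Step 3:
                    C           L           M           J
  I           0.08551      0.5327      0.8665       1.375
  C          -0.01174    0.003912    0.007825     0.01174
  E           0.07377      0.5366      0.8743       1.387
  solve Keq expr → x = 0.003912; check Q = 2725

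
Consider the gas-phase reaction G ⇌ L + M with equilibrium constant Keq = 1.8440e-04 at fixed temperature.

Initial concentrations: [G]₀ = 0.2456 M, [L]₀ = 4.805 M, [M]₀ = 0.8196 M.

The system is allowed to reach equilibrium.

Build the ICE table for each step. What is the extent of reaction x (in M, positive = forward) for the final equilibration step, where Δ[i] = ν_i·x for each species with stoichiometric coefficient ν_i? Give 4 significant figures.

x = -0.8196 M

Q₀ = 16.03 vs Keq = 1.8440e-04 ⇒ Q>K, reverse
Step 1:
                  G         L         M
  Initial    0.2456     4.805    0.8196
  Change     0.8196   -0.8196   -0.8196
  Equil       1.065     3.985 4.9283e-05
  solve Keq expr → x = -0.8196; check Q = 1.8440e-04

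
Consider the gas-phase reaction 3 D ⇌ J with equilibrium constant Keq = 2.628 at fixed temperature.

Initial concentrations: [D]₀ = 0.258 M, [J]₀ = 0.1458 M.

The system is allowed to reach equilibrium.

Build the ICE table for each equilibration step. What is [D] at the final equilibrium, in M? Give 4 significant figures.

[D]_eq = 0.3519 M

Q₀ = 8.49 vs Keq = 2.628 ⇒ Q>K, reverse
Step 1:
                   D          J
  I            0.258     0.1458
  C          0.09388   -0.03129
  E           0.3519     0.1145
  solve Keq expr → x = -0.03129; check Q = 2.628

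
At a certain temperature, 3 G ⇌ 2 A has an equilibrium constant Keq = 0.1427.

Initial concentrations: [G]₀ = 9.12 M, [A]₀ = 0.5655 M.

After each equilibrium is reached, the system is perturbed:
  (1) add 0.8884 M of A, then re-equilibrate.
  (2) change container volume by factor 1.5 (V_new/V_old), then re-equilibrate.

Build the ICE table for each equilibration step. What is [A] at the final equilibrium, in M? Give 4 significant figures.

Q₀ = 4.2158e-04 vs Keq = 0.1427 ⇒ Q<K, forward
Step 1:
                  G         A
  I            9.12    0.5655
  C          -4.599     3.066
  E           4.521     3.631
  solve Keq expr → x = 1.533; check Q = 0.1427
Then add 0.8884 M of A.
Step 2:
                  G         A
  I           4.521      4.52
  C          0.4671   -0.3114
  E           4.988     4.208
  solve Keq expr → x = -0.1557; check Q = 0.1427
Then change container volume by factor 1.5 (V_new/V_old).
Step 3:
                  G         A
  I           3.325     2.806
  C          0.2988   -0.1992
  E           3.624     2.606
  solve Keq expr → x = -0.09961; check Q = 0.1427

[A]_eq = 2.606 M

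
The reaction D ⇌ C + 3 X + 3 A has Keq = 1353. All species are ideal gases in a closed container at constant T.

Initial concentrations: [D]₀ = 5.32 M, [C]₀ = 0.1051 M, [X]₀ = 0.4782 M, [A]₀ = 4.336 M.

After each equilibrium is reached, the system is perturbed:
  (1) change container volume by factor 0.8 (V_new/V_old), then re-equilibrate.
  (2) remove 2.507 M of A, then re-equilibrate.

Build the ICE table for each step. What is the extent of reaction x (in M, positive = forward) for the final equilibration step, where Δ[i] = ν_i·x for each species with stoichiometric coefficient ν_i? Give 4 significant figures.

Q₀ = 0.1761 vs Keq = 1353 ⇒ Q<K, forward
Step 1:
                   D          C          X          A
  init          5.32     0.1051     0.4782      4.336
  Δ           -0.787      0.787      2.361      2.361
  eq           4.533     0.8921      2.839      6.697
  solve Keq expr → x = 0.787; check Q = 1353
Then change container volume by factor 0.8 (V_new/V_old).
Step 2:
                   D          C          X          A
  init         5.666      1.115      3.549      8.371
  Δ           0.2584    -0.2584    -0.7751    -0.7751
  eq           5.925     0.8568      2.774      7.596
  solve Keq expr → x = -0.2584; check Q = 1353
Then remove 2.507 M of A.
Step 3:
                   D          C          X          A
  init         5.925     0.8568      2.774      5.089
  Δ          -0.2067     0.2067       0.62       0.62
  eq           5.718      1.063      3.394      5.709
  solve Keq expr → x = 0.2067; check Q = 1353

x = 0.2067 M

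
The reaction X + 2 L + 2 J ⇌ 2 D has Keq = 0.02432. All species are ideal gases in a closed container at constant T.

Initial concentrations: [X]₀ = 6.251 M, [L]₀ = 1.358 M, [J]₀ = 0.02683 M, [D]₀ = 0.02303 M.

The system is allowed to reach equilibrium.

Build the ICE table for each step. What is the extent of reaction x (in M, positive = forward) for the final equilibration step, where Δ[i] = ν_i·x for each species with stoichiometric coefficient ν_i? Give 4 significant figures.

x = -0.00286 M

Q₀ = 0.06391 vs Keq = 0.02432 ⇒ Q>K, reverse
Step 1:
                    X           L           J           D
  Initial       6.251       1.358     0.02683     0.02303
  Change      0.00286    0.005719    0.005719   -0.005719
  Equil         6.254       1.364     0.03255     0.01731
  solve Keq expr → x = -0.00286; check Q = 0.02432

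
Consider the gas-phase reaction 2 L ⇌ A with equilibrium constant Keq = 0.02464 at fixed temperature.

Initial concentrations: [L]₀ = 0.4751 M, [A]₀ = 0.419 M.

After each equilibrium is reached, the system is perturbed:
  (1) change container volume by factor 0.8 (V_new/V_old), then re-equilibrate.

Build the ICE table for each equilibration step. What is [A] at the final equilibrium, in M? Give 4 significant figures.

[A]_eq = 0.05742 M

Q₀ = 1.856 vs Keq = 0.02464 ⇒ Q>K, reverse
Step 1:
                  L         A
  init       0.4751     0.419
  Δ          0.7625   -0.3813
  eq          1.238   0.03774
  solve Keq expr → x = -0.3813; check Q = 0.02464
Then change container volume by factor 0.8 (V_new/V_old).
Step 2:
                  L         A
  init        1.547   0.04718
  Δ        -0.02049   0.01024
  eq          1.527   0.05742
  solve Keq expr → x = 0.01024; check Q = 0.02464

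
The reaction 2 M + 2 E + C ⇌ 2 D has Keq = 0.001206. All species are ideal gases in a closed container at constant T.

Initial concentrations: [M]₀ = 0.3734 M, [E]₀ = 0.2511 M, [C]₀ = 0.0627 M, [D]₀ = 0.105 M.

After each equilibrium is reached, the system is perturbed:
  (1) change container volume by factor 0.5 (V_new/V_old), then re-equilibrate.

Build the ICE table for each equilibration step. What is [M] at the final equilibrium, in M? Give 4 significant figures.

Q₀ = 20 vs Keq = 0.001206 ⇒ Q>K, reverse
Step 1:
                   M          E          C          D
  init        0.3734     0.2511     0.0627      0.105
  Δ            0.103      0.103    0.05151     -0.103
  eq          0.4764     0.3541     0.1142    0.00198
  solve Keq expr → x = -0.05151; check Q = 0.001206
Then change container volume by factor 0.5 (V_new/V_old).
Step 2:
                   M          E          C          D
  init        0.9528     0.7082     0.2284    0.00396
  Δ        -0.006965  -0.006965  -0.003483   0.006965
  eq          0.9459     0.7013     0.2249    0.01093
  solve Keq expr → x = 0.003483; check Q = 0.001206

[M]_eq = 0.9459 M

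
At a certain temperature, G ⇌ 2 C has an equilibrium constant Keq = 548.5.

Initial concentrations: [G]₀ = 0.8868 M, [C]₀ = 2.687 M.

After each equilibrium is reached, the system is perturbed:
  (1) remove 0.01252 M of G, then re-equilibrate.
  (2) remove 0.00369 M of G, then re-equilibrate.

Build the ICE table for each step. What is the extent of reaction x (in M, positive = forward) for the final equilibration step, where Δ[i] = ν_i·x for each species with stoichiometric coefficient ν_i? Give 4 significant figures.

Q₀ = 8.142 vs Keq = 548.5 ⇒ Q<K, forward
Step 1:
                   G          C
  init        0.8868      2.687
  Δ          -0.8517      1.703
  eq         0.03514       4.39
  solve Keq expr → x = 0.8517; check Q = 548.5
Then remove 0.01252 M of G.
Step 2:
                   G          C
  init       0.02262       4.39
  Δ          0.01213   -0.02427
  eq         0.03475      4.366
  solve Keq expr → x = -0.01213; check Q = 548.5
Then remove 0.00369 M of G.
Step 3:
                   G          C
  init       0.03106      4.366
  Δ         0.003576  -0.007152
  eq         0.03464      4.359
  solve Keq expr → x = -0.003576; check Q = 548.5

x = -0.003576 M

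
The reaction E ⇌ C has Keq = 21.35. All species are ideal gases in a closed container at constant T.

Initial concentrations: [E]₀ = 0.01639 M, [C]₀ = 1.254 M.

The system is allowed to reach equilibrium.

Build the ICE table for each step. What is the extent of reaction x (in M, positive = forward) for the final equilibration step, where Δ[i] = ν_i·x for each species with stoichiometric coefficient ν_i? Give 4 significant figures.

x = -0.04045 M

Q₀ = 76.51 vs Keq = 21.35 ⇒ Q>K, reverse
Step 1:
                    E           C
  Initial     0.01639       1.254
  Change      0.04045    -0.04045
  Equil       0.05684       1.214
  solve Keq expr → x = -0.04045; check Q = 21.35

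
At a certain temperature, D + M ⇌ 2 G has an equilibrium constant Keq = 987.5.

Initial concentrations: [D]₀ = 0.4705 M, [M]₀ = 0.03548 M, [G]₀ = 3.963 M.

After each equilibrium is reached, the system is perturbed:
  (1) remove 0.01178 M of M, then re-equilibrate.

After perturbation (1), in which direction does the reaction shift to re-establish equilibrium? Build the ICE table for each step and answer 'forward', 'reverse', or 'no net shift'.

Q₀ = 940.8 vs Keq = 987.5 ⇒ Q<K, forward
Step 1:
                  D         M         G
  Initial    0.4705   0.03548     3.963
  Change  -0.001516 -0.001516  0.003032
  Equil       0.469   0.03396     3.966
  solve Keq expr → x = 0.001516; check Q = 987.5
Then remove 0.01178 M of M.
Step 2:
                  D         M         G
  Initial     0.469   0.02218     3.966
  Change    0.01067   0.01067  -0.02134
  Equil      0.4797   0.03285     3.945
  solve Keq expr → x = -0.01067; check Q = 987.5

Direction: reverse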